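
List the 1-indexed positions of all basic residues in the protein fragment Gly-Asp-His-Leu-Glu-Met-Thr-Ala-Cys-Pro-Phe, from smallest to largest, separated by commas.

3

Lysine (K), arginine (R), and histidine (H) have basic, nitrogen-containing side chains.
Matching residues: His3.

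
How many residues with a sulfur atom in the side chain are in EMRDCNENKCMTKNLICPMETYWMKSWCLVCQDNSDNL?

9

Cysteine (C, thiol) and methionine (M, thioether) are the two sulfur-containing amino acids.
Matching residues: M2, C5, C10, M11, C17, M19, M24, C28, C31.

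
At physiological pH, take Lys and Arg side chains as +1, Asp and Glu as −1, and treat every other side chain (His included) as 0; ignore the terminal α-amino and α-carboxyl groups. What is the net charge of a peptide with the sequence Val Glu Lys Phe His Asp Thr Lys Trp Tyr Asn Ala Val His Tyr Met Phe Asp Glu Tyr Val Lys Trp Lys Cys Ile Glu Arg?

Positive (K, R): Lys3, Lys8, Lys22, Lys24, Arg28 → +5.
Negative (D, E): Glu2, Asp6, Asp18, Glu19, Glu27 → −5.
Net charge = (+5) + (−5) = 0.

0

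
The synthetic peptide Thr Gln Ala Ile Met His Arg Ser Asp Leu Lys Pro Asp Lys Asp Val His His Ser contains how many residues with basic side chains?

K, R, and H are the three residues with basic side chains (ε-amine, guanidinium, and imidazole respectively).
Matching residues: His6, Arg7, Lys11, Lys14, His17, His18.

6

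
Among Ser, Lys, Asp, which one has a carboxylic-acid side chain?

Asp

Only D (aspartate) and E (glutamate) carry a side-chain carboxylic acid.
Of the listed options, only Asp belongs to this group.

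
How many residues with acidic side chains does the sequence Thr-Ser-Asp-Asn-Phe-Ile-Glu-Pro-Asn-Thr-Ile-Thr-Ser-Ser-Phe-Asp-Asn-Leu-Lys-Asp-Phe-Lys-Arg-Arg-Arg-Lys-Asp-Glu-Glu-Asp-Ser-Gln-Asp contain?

Aspartate (D) and glutamate (E) have carboxylic-acid side chains and are the acidic amino acids.
Matching residues: Asp3, Glu7, Asp16, Asp20, Asp27, Glu28, Glu29, Asp30, Asp33.

9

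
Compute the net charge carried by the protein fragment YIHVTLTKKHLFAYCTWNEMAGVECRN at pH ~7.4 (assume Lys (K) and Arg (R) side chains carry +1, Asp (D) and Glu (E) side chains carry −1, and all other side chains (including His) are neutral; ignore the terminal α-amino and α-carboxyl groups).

Positive (K, R): K8, K9, R26 → +3.
Negative (D, E): E19, E24 → −2.
Net charge = (+3) + (−2) = +1.

+1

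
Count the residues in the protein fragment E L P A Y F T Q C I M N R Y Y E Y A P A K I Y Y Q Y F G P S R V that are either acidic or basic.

Acidic: D, E. Basic: H, K, R.
Acidic residues here: E1, E16 (2).
Basic residues here: R13, K21, R31 (3).
The two groups share no amino acid, so total = 2 + 3 = 5.

5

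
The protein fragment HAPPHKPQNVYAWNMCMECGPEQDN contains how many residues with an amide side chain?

Asparagine (N) and glutamine (Q) have uncharged amide side chains.
Matching residues: Q8, N9, N14, Q23, N25.

5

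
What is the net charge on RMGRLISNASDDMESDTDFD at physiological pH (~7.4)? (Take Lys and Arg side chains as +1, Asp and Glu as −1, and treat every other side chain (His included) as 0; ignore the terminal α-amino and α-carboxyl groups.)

-4

Positive (K, R): R1, R4 → +2.
Negative (D, E): D11, D12, E14, D16, D18, D20 → −6.
Net charge = (+2) + (−6) = −4.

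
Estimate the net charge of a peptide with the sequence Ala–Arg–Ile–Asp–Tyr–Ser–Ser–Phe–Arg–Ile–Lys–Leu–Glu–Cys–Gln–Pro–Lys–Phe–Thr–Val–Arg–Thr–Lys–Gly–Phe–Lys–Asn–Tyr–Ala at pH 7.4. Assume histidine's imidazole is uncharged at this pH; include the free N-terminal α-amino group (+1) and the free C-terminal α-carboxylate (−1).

+5

Near pH 7.4, K and R contribute +1 each, D and E contribute −1 each, and every other side chain (His included, as stated) is uncharged.
Positive (K, R): Arg2, Arg9, Lys11, Lys17, Arg21, Lys23, Lys26 → +7.
Negative (D, E): Asp4, Glu13 → −2.
The N-terminus (+1) and C-terminus (−1) cancel.
Net charge = (+7) + (−2) = +5.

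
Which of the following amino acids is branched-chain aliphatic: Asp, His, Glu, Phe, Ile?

The BCAAs are Val, Leu, and Ile — aliphatic side chains with a branch point.
Of the listed options, only Ile belongs to this group.

Ile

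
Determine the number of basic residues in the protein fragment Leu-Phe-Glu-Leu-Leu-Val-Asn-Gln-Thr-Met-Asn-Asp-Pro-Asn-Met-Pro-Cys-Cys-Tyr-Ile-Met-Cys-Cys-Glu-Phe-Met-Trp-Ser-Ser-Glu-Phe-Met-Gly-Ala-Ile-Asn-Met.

0

K, R, and H are the three residues with basic side chains (ε-amine, guanidinium, and imidazole respectively).
None of the 37 residues belong to this group.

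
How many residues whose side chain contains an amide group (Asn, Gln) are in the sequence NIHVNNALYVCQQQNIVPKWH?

7

Matching residues: N1, N5, N6, Q12, Q13, Q14, N15.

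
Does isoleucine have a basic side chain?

No

The basic amino acids are Lys (K), Arg (R), and His (H).
Isoleucine is not in this group.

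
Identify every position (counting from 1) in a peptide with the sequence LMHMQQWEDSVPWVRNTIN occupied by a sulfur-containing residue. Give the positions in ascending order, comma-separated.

2, 4

Matching residues: M2, M4.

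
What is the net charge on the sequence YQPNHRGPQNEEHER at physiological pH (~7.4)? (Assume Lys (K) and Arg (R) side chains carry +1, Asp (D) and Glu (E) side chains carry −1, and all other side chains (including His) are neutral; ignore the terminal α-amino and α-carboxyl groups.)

Positive (K, R): R6, R15 → +2.
Negative (D, E): E11, E12, E14 → −3.
Net charge = (+2) + (−3) = −1.

-1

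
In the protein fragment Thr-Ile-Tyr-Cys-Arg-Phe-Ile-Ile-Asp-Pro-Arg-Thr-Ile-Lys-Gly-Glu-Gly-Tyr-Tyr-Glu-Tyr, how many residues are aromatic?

The aromatic amino acids are Phe (F, benzyl), Trp (W, indole), and Tyr (Y, phenol).
Matching residues: Tyr3, Phe6, Tyr18, Tyr19, Tyr21.

5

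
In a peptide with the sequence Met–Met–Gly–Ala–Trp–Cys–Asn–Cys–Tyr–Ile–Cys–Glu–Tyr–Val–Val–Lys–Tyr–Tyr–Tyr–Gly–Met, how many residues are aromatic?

6

F, W, and Y each carry an aromatic ring on the side chain.
Matching residues: Trp5, Tyr9, Tyr13, Tyr17, Tyr18, Tyr19.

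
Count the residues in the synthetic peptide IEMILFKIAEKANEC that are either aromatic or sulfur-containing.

Aromatic: F, W, Y. Sulfur-containing: C, M.
Aromatic residues here: F6 (1).
Sulfur-containing residues here: M3, C15 (2).
The two groups share no amino acid, so total = 1 + 2 = 3.

3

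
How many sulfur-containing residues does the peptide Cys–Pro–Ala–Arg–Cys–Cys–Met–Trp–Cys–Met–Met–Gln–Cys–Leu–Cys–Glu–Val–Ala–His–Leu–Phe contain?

The sulfur-bearing residues are cysteine (–SH) and methionine (–S–CH₃).
Matching residues: Cys1, Cys5, Cys6, Met7, Cys9, Met10, Met11, Cys13, Cys15.

9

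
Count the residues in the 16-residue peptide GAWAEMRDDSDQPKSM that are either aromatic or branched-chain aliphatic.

1

Aromatic: F, W, Y. Branched-chain aliphatic: I, L, V.
Aromatic residues here: W3 (1).
Branched-chain aliphatic residues here: none (0).
The two groups share no amino acid, so total = 1 + 0 = 1.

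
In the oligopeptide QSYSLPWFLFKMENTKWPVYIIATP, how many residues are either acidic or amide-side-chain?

Acidic: D, E. Amide-side-chain: N, Q.
Acidic residues here: E13 (1).
Amide-side-chain residues here: Q1, N14 (2).
The two groups share no amino acid, so total = 1 + 2 = 3.

3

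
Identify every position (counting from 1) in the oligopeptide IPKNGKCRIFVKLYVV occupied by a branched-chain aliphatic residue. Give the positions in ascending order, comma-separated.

1, 9, 11, 13, 15, 16

Matching residues: I1, I9, V11, L13, V15, V16.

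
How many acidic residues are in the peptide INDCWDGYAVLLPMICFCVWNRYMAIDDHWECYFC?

5

Aspartate (D) and glutamate (E) have carboxylic-acid side chains and are the acidic amino acids.
Matching residues: D3, D6, D27, D28, E31.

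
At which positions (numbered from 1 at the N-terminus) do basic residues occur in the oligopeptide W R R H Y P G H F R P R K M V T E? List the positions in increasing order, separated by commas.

K, R, and H are the three residues with basic side chains (ε-amine, guanidinium, and imidazole respectively).
Matching residues: R2, R3, H4, H8, R10, R12, K13.

2, 3, 4, 8, 10, 12, 13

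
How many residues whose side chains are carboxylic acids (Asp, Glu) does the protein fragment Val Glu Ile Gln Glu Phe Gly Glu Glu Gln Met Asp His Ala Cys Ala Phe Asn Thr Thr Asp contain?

6

Matching residues: Glu2, Glu5, Glu8, Glu9, Asp12, Asp21.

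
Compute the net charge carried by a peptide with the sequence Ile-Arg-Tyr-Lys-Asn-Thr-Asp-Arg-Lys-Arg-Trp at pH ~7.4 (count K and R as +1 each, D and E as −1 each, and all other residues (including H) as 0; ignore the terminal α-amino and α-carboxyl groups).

+4

Positive (K, R): Arg2, Lys4, Arg8, Lys9, Arg10 → +5.
Negative (D, E): Asp7 → −1.
Net charge = (+5) + (−1) = +4.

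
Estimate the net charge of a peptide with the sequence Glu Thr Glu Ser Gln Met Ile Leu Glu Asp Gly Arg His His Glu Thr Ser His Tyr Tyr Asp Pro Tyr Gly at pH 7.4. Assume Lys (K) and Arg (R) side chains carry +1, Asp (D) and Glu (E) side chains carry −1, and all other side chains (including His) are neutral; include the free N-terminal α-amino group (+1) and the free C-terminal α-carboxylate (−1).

-5

Positive (K, R): Arg12 → +1.
Negative (D, E): Glu1, Glu3, Glu9, Asp10, Glu15, Asp21 → −6.
The N-terminus (+1) and C-terminus (−1) cancel.
Net charge = (+1) + (−6) = −5.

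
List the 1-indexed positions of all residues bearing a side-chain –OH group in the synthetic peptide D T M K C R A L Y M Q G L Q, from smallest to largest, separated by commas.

2, 9

Serine (S), threonine (T), and tyrosine (Y) each carry a hydroxyl group on the side chain.
Matching residues: T2, Y9.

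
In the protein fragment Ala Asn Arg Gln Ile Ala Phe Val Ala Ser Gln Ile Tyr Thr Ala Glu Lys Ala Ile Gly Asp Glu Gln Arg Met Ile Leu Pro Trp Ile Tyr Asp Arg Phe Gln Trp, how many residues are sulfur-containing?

1

Cysteine (C, thiol) and methionine (M, thioether) are the two sulfur-containing amino acids.
Matching residues: Met25.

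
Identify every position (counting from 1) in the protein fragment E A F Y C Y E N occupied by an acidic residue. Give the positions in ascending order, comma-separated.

1, 7

The acidic residues are Asp (D) and Glu (E), whose side chains end in a carboxylate group.
Matching residues: E1, E7.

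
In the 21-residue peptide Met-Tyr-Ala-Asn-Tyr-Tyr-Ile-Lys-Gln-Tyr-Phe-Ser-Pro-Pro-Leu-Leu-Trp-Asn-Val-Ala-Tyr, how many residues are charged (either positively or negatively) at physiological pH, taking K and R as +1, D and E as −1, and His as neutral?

Charged side chains at pH ~7.4: K, R (positive); D, E (negative).
Matching residues: Lys8.

1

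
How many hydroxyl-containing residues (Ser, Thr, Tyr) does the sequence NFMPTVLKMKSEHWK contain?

2

Matching residues: T5, S11.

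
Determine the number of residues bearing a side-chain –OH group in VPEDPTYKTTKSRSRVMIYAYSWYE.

10

Serine (S), threonine (T), and tyrosine (Y) each carry a hydroxyl group on the side chain.
Matching residues: T6, Y7, T9, T10, S12, S14, Y19, Y21, S22, Y24.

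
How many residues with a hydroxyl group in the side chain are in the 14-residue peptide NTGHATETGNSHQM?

4

Serine (S), threonine (T), and tyrosine (Y) each carry a hydroxyl group on the side chain.
Matching residues: T2, T6, T8, S11.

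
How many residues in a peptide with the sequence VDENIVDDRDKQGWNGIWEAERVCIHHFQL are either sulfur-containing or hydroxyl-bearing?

1

Sulfur-containing: C, M. Hydroxyl-bearing: S, T, Y.
Sulfur-containing residues here: C24 (1).
Hydroxyl-bearing residues here: none (0).
The two groups share no amino acid, so total = 1 + 0 = 1.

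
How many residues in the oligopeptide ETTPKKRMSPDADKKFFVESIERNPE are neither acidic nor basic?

Acidic: D, E. Basic: K, R, H. All other residues are neither.
Matching residues: T2, T3, P4, M8, S9, P10, A12, F16, F17, V18, S20, I21, N24, P25.

14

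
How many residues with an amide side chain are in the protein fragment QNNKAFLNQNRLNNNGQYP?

10

Asparagine (N) and glutamine (Q) have uncharged amide side chains.
Matching residues: Q1, N2, N3, N8, Q9, N10, N13, N14, N15, Q17.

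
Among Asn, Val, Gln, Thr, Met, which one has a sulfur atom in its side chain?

Cysteine (C, thiol) and methionine (M, thioether) are the two sulfur-containing amino acids.
Of the listed options, only Met belongs to this group.

Met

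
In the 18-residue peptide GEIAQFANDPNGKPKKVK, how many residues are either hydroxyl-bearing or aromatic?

1

Hydroxyl-bearing: S, T, Y. Aromatic: F, W, Y.
Hydroxyl-bearing residues here: none (0).
Aromatic residues here: F6 (1).
(Y belongs to both groups, but none appear in this sequence.) Total = 0 + 1 = 1.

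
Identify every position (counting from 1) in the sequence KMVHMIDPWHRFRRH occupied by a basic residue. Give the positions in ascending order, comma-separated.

1, 4, 10, 11, 13, 14, 15

Lysine (K), arginine (R), and histidine (H) have basic, nitrogen-containing side chains.
Matching residues: K1, H4, H10, R11, R13, R14, H15.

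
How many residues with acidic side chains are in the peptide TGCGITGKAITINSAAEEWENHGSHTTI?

Aspartate (D) and glutamate (E) have carboxylic-acid side chains and are the acidic amino acids.
Matching residues: E17, E18, E20.

3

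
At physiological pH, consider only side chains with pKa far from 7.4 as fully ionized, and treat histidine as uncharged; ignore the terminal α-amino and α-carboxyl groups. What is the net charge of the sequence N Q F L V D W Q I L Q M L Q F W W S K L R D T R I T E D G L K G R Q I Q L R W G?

Near pH 7.4, K and R contribute +1 each, D and E contribute −1 each, and every other side chain (His included, as stated) is uncharged.
Positive (K, R): K19, R21, R24, K31, R33, R38 → +6.
Negative (D, E): D6, D22, E27, D28 → −4.
Net charge = (+6) + (−4) = +2.

+2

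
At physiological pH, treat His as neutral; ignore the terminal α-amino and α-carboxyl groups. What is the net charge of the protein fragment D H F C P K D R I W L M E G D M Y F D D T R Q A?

-3

At pH ~7.4 the Lys and Arg side chains are protonated (+1), the Asp and Glu side chains are deprotonated (−1), and with His taken as neutral all other side chains carry no charge.
Positive (K, R): K6, R8, R22 → +3.
Negative (D, E): D1, D7, E13, D15, D19, D20 → −6.
Net charge = (+3) + (−6) = −3.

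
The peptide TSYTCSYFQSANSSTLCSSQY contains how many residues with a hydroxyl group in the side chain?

S, T, and Y are the three residues with a side-chain hydroxyl.
Matching residues: T1, S2, Y3, T4, S6, Y7, S10, S13, S14, T15, S18, S19, Y21.

13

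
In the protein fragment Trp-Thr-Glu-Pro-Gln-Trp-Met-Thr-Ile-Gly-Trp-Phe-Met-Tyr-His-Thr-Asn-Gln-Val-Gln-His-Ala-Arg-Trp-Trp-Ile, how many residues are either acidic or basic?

4

Acidic: D, E. Basic: H, K, R.
Acidic residues here: Glu3 (1).
Basic residues here: His15, His21, Arg23 (3).
The two groups share no amino acid, so total = 1 + 3 = 4.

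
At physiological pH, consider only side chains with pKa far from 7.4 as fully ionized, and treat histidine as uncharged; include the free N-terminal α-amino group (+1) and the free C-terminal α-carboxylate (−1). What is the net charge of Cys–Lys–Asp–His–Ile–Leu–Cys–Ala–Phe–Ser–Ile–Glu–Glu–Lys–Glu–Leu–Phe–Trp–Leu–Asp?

The side chains ionized at physiological pH are Lys/Arg (+1) and Asp/Glu (−1); with His treated as neutral, nothing else contributes.
Positive (K, R): Lys2, Lys14 → +2.
Negative (D, E): Asp3, Glu12, Glu13, Glu15, Asp20 → −5.
The N-terminus (+1) and C-terminus (−1) cancel.
Net charge = (+2) + (−5) = −3.

-3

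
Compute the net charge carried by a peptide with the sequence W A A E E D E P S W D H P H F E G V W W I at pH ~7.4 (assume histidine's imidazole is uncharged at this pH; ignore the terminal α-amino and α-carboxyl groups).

At pH ~7.4 the Lys and Arg side chains are protonated (+1), the Asp and Glu side chains are deprotonated (−1), and with His taken as neutral all other side chains carry no charge.
Positive (K, R): none → +0.
Negative (D, E): E4, E5, D6, E7, D11, E16 → −6.
Net charge = (+0) + (−6) = −6.

-6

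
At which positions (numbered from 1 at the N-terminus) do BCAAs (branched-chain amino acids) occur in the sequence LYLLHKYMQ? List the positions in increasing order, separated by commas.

V, L, and I make up the branched-chain aliphatic group.
Matching residues: L1, L3, L4.

1, 3, 4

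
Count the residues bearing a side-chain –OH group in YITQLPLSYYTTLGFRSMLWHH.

8

Serine (S), threonine (T), and tyrosine (Y) each carry a hydroxyl group on the side chain.
Matching residues: Y1, T3, S8, Y9, Y10, T11, T12, S17.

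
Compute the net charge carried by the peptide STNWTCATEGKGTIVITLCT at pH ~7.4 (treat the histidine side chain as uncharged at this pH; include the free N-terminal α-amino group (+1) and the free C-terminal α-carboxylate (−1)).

Near pH 7.4, K and R contribute +1 each, D and E contribute −1 each, and every other side chain (His included, as stated) is uncharged.
Positive (K, R): K11 → +1.
Negative (D, E): E9 → −1.
The N-terminus (+1) and C-terminus (−1) cancel.
Net charge = (+1) + (−1) = 0.

0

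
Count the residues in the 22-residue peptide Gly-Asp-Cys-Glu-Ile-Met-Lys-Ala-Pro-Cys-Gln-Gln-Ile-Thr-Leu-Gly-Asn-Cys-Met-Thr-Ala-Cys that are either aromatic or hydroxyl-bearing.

2

Aromatic: F, W, Y. Hydroxyl-bearing: S, T, Y.
Aromatic residues here: none (0).
Hydroxyl-bearing residues here: Thr14, Thr20 (2).
(Y belongs to both groups, but none appear in this sequence.) Total = 0 + 2 = 2.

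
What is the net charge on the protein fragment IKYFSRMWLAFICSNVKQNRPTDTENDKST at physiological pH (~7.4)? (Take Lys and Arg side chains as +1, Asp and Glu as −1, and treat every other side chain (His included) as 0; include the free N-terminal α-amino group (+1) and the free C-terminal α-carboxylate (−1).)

Positive (K, R): K2, R6, K17, R20, K28 → +5.
Negative (D, E): D23, E25, D27 → −3.
The N-terminus (+1) and C-terminus (−1) cancel.
Net charge = (+5) + (−3) = +2.

+2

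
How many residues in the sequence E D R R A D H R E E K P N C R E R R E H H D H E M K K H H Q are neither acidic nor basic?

6

Acidic: D, E. Basic: K, R, H. All other residues are neither.
Matching residues: A5, P12, N13, C14, M25, Q30.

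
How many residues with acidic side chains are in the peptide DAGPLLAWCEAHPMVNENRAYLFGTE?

4

The acidic residues are Asp (D) and Glu (E), whose side chains end in a carboxylate group.
Matching residues: D1, E10, E17, E26.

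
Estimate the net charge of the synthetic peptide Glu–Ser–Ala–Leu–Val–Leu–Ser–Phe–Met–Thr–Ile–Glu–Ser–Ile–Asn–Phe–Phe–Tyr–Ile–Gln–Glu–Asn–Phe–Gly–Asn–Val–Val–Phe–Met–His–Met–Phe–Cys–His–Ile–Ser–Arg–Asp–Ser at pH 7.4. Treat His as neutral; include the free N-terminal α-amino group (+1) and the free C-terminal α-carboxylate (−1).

The side chains ionized at physiological pH are Lys/Arg (+1) and Asp/Glu (−1); with His treated as neutral, nothing else contributes.
Positive (K, R): Arg37 → +1.
Negative (D, E): Glu1, Glu12, Glu21, Asp38 → −4.
The N-terminus (+1) and C-terminus (−1) cancel.
Net charge = (+1) + (−4) = −3.

-3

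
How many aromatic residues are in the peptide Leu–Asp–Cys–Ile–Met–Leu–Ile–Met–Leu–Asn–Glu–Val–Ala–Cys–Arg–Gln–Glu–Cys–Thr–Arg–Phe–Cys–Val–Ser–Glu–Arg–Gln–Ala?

Phenylalanine (F), tryptophan (W), and tyrosine (Y) have aromatic ring side chains.
Matching residues: Phe21.

1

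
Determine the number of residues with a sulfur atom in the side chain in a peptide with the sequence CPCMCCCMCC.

The sulfur-bearing residues are cysteine (–SH) and methionine (–S–CH₃).
Matching residues: C1, C3, M4, C5, C6, C7, M8, C9, C10.

9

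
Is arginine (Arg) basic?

Yes

Lysine (K), arginine (R), and histidine (H) have basic, nitrogen-containing side chains.
Arginine is in this group.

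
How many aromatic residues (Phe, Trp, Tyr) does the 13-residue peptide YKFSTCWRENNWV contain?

Matching residues: Y1, F3, W7, W12.

4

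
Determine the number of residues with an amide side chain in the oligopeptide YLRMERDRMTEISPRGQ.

The amide-side-chain residues are Asn (N) and Gln (Q).
Matching residues: Q17.

1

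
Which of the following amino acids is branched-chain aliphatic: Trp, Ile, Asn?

V, L, and I make up the branched-chain aliphatic group.
Of the listed options, only Ile belongs to this group.

Ile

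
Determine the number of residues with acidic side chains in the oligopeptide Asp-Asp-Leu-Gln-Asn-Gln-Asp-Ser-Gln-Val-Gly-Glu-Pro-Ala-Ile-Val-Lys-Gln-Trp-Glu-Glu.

The acidic residues are Asp (D) and Glu (E), whose side chains end in a carboxylate group.
Matching residues: Asp1, Asp2, Asp7, Glu12, Glu20, Glu21.

6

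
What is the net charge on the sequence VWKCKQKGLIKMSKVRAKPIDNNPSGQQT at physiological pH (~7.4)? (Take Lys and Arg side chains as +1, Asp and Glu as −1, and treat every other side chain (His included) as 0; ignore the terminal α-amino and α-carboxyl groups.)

+6

Positive (K, R): K3, K5, K7, K11, K14, R16, K18 → +7.
Negative (D, E): D21 → −1.
Net charge = (+7) + (−1) = +6.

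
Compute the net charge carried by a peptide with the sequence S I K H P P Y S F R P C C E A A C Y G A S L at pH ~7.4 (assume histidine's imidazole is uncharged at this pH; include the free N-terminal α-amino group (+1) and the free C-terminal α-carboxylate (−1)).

At pH ~7.4 the Lys and Arg side chains are protonated (+1), the Asp and Glu side chains are deprotonated (−1), and with His taken as neutral all other side chains carry no charge.
Positive (K, R): K3, R10 → +2.
Negative (D, E): E14 → −1.
The N-terminus (+1) and C-terminus (−1) cancel.
Net charge = (+2) + (−1) = +1.

+1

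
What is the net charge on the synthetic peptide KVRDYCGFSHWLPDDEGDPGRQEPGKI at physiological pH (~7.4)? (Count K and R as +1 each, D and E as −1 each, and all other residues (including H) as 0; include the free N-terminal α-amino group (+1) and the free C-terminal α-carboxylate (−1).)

Positive (K, R): K1, R3, R21, K26 → +4.
Negative (D, E): D4, D14, D15, E16, D18, E23 → −6.
The N-terminus (+1) and C-terminus (−1) cancel.
Net charge = (+4) + (−6) = −2.

-2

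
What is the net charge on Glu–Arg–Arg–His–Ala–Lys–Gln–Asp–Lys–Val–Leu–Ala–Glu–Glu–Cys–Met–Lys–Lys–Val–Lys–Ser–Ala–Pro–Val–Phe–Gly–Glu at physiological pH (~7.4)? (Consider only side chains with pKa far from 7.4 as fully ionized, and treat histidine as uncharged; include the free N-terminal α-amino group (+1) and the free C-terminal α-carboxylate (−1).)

+2

At pH ~7.4 the Lys and Arg side chains are protonated (+1), the Asp and Glu side chains are deprotonated (−1), and with His taken as neutral all other side chains carry no charge.
Positive (K, R): Arg2, Arg3, Lys6, Lys9, Lys17, Lys18, Lys20 → +7.
Negative (D, E): Glu1, Asp8, Glu13, Glu14, Glu27 → −5.
The N-terminus (+1) and C-terminus (−1) cancel.
Net charge = (+7) + (−5) = +2.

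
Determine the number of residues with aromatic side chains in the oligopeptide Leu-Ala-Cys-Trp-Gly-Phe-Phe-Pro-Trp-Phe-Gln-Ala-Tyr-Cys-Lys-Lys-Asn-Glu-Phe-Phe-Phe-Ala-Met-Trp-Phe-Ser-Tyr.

12

The aromatic amino acids are Phe (F, benzyl), Trp (W, indole), and Tyr (Y, phenol).
Matching residues: Trp4, Phe6, Phe7, Trp9, Phe10, Tyr13, Phe19, Phe20, Phe21, Trp24, Phe25, Tyr27.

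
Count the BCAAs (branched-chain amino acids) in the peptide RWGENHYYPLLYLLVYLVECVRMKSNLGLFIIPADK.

Valine (V), leucine (L), and isoleucine (I) are the branched-chain amino acids.
Matching residues: L10, L11, L13, L14, V15, L17, V18, V21, L27, L29, I31, I32.

12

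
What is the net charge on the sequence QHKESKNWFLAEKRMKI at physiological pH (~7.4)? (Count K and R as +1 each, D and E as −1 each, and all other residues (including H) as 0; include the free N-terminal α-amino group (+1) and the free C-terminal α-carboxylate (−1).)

+3

Positive (K, R): K3, K6, K13, R14, K16 → +5.
Negative (D, E): E4, E12 → −2.
The N-terminus (+1) and C-terminus (−1) cancel.
Net charge = (+5) + (−2) = +3.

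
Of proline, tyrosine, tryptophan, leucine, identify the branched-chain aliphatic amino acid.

leucine

V, L, and I make up the branched-chain aliphatic group.
Of the listed options, only leucine belongs to this group.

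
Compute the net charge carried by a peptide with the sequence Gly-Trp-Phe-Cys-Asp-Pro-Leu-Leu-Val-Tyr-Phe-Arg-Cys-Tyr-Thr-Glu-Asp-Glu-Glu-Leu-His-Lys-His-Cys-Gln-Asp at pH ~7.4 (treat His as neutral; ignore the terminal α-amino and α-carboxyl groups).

-4

Near pH 7.4, K and R contribute +1 each, D and E contribute −1 each, and every other side chain (His included, as stated) is uncharged.
Positive (K, R): Arg12, Lys22 → +2.
Negative (D, E): Asp5, Glu16, Asp17, Glu18, Glu19, Asp26 → −6.
Net charge = (+2) + (−6) = −4.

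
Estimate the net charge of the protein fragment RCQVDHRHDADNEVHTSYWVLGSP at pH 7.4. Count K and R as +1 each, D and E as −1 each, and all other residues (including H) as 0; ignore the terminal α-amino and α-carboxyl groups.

-2

Positive (K, R): R1, R7 → +2.
Negative (D, E): D5, D9, D11, E13 → −4.
Net charge = (+2) + (−4) = −2.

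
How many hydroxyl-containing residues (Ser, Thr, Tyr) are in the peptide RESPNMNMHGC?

1

Matching residues: S3.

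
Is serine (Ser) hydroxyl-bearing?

Yes

Serine (S), threonine (T), and tyrosine (Y) each carry a hydroxyl group on the side chain.
Serine is in this group.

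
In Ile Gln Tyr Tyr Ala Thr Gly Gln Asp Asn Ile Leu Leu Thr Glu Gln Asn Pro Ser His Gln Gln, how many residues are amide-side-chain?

Only N (asparagine) and Q (glutamine) carry a side-chain carboxamide.
Matching residues: Gln2, Gln8, Asn10, Gln16, Asn17, Gln21, Gln22.

7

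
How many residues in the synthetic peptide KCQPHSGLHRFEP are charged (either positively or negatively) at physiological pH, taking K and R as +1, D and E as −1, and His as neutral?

Charged side chains at pH ~7.4: K, R (positive); D, E (negative).
Matching residues: K1, R10, E12.

3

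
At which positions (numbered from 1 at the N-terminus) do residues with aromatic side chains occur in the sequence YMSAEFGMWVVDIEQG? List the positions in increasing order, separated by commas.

1, 6, 9

The aromatic amino acids are Phe (F, benzyl), Trp (W, indole), and Tyr (Y, phenol).
Matching residues: Y1, F6, W9.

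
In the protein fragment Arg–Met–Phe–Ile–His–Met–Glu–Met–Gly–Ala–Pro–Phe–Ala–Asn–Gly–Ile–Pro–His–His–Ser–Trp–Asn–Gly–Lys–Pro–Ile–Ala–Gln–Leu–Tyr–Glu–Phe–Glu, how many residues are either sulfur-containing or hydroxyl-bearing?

Sulfur-containing: C, M. Hydroxyl-bearing: S, T, Y.
Sulfur-containing residues here: Met2, Met6, Met8 (3).
Hydroxyl-bearing residues here: Ser20, Tyr30 (2).
The two groups share no amino acid, so total = 3 + 2 = 5.

5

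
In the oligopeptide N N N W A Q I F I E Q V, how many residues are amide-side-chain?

Asparagine (N) and glutamine (Q) have uncharged amide side chains.
Matching residues: N1, N2, N3, Q6, Q11.

5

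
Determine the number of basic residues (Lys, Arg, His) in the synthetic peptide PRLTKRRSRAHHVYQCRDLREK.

10

Matching residues: R2, K5, R6, R7, R9, H11, H12, R17, R20, K22.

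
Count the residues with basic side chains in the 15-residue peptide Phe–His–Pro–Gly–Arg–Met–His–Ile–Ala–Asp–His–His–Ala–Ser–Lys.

6

The basic amino acids are Lys (K), Arg (R), and His (H).
Matching residues: His2, Arg5, His7, His11, His12, Lys15.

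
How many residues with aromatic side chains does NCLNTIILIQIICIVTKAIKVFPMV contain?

1

The aromatic amino acids are Phe (F, benzyl), Trp (W, indole), and Tyr (Y, phenol).
Matching residues: F22.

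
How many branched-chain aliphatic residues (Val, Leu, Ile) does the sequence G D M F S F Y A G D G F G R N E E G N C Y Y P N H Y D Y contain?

None of the 28 residues belong to this group.

0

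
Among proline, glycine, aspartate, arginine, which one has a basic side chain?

arginine

The basic amino acids are Lys (K), Arg (R), and His (H).
Of the listed options, only arginine belongs to this group.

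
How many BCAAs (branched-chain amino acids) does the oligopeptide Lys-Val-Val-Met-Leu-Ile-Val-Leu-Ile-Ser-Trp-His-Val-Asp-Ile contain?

The BCAAs are Val, Leu, and Ile — aliphatic side chains with a branch point.
Matching residues: Val2, Val3, Leu5, Ile6, Val7, Leu8, Ile9, Val13, Ile15.

9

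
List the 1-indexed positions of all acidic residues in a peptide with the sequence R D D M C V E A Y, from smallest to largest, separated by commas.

2, 3, 7

Only D (aspartate) and E (glutamate) carry a side-chain carboxylic acid.
Matching residues: D2, D3, E7.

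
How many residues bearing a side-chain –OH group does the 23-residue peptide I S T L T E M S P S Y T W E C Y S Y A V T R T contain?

The –OH-bearing residues are Ser, Thr (aliphatic alcohols), and Tyr (phenol).
Matching residues: S2, T3, T5, S8, S10, Y11, T12, Y16, S17, Y18, T21, T23.

12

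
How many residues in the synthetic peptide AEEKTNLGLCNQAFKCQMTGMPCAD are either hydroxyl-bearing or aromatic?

3

Hydroxyl-bearing: S, T, Y. Aromatic: F, W, Y.
Hydroxyl-bearing residues here: T5, T19 (2).
Aromatic residues here: F14 (1).
(Y belongs to both groups, but none appear in this sequence.) Total = 2 + 1 = 3.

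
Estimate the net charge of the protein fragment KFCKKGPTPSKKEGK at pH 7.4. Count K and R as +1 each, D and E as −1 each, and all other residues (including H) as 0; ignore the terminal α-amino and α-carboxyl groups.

+5

Positive (K, R): K1, K4, K5, K11, K12, K15 → +6.
Negative (D, E): E13 → −1.
Net charge = (+6) + (−1) = +5.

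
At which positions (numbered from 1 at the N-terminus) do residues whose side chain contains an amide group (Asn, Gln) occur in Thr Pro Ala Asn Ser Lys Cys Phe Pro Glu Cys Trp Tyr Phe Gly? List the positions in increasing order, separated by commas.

4

Matching residues: Asn4.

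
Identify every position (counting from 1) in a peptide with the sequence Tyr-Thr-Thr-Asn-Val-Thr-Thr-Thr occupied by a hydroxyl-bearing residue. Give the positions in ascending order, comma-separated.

1, 2, 3, 6, 7, 8

The –OH-bearing residues are Ser, Thr (aliphatic alcohols), and Tyr (phenol).
Matching residues: Tyr1, Thr2, Thr3, Thr6, Thr7, Thr8.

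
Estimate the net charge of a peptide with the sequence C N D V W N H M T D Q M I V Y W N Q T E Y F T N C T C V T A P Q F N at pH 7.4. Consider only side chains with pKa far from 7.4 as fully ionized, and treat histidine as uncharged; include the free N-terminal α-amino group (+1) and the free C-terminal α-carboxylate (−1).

-3

The side chains ionized at physiological pH are Lys/Arg (+1) and Asp/Glu (−1); with His treated as neutral, nothing else contributes.
Positive (K, R): none → +0.
Negative (D, E): D3, D10, E20 → −3.
The N-terminus (+1) and C-terminus (−1) cancel.
Net charge = (+0) + (−3) = −3.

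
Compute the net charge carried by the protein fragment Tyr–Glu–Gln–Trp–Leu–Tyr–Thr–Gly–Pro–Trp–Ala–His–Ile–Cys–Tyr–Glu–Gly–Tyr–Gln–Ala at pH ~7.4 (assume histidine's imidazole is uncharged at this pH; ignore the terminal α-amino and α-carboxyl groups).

At pH ~7.4 the Lys and Arg side chains are protonated (+1), the Asp and Glu side chains are deprotonated (−1), and with His taken as neutral all other side chains carry no charge.
Positive (K, R): none → +0.
Negative (D, E): Glu2, Glu16 → −2.
Net charge = (+0) + (−2) = −2.

-2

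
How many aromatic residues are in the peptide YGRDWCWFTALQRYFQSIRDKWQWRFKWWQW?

F, W, and Y each carry an aromatic ring on the side chain.
Matching residues: Y1, W5, W7, F8, Y14, F15, W22, W24, F26, W28, W29, W31.

12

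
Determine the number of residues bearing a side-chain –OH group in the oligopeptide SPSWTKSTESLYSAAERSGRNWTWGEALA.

Serine (S), threonine (T), and tyrosine (Y) each carry a hydroxyl group on the side chain.
Matching residues: S1, S3, T5, S7, T8, S10, Y12, S13, S18, T23.

10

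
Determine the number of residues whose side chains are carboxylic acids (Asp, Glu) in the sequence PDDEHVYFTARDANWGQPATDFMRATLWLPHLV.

5

Matching residues: D2, D3, E4, D12, D21.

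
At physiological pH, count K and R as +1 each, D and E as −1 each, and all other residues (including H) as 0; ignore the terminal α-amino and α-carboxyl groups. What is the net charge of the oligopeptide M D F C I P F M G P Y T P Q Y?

-1

Positive (K, R): none → +0.
Negative (D, E): D2 → −1.
Net charge = (+0) + (−1) = −1.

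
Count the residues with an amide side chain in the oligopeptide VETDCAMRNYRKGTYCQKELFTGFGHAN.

3

The amide-side-chain residues are Asn (N) and Gln (Q).
Matching residues: N9, Q17, N28.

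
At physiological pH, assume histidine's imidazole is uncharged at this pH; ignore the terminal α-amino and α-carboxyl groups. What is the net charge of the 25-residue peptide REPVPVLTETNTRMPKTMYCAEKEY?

0

Near pH 7.4, K and R contribute +1 each, D and E contribute −1 each, and every other side chain (His included, as stated) is uncharged.
Positive (K, R): R1, R13, K16, K23 → +4.
Negative (D, E): E2, E9, E22, E24 → −4.
Net charge = (+4) + (−4) = 0.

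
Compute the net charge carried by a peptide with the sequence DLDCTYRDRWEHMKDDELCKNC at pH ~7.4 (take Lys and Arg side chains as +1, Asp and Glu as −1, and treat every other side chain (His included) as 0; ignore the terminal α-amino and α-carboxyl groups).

Positive (K, R): R7, R9, K14, K20 → +4.
Negative (D, E): D1, D3, D8, E11, D15, D16, E17 → −7.
Net charge = (+4) + (−7) = −3.

-3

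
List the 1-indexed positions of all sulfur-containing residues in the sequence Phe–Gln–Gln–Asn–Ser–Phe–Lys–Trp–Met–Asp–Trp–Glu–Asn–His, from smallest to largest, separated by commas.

The sulfur-bearing residues are cysteine (–SH) and methionine (–S–CH₃).
Matching residues: Met9.

9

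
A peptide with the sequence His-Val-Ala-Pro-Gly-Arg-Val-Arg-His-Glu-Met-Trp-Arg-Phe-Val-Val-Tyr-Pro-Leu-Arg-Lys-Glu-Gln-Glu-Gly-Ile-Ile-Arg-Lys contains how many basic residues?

The basic amino acids are Lys (K), Arg (R), and His (H).
Matching residues: His1, Arg6, Arg8, His9, Arg13, Arg20, Lys21, Arg28, Lys29.

9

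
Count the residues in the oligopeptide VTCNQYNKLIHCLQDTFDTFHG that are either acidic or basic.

Acidic: D, E. Basic: H, K, R.
Acidic residues here: D15, D18 (2).
Basic residues here: K8, H11, H21 (3).
The two groups share no amino acid, so total = 2 + 3 = 5.

5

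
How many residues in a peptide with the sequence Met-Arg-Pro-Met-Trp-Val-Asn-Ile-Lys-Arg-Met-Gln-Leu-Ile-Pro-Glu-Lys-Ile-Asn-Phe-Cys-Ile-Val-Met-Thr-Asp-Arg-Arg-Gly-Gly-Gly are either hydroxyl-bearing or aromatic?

3

Hydroxyl-bearing: S, T, Y. Aromatic: F, W, Y.
Hydroxyl-bearing residues here: Thr25 (1).
Aromatic residues here: Trp5, Phe20 (2).
(Y belongs to both groups, but none appear in this sequence.) Total = 1 + 2 = 3.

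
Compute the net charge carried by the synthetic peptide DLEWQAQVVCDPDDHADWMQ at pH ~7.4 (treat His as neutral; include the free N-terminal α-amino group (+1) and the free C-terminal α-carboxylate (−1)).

-6

At pH ~7.4 the Lys and Arg side chains are protonated (+1), the Asp and Glu side chains are deprotonated (−1), and with His taken as neutral all other side chains carry no charge.
Positive (K, R): none → +0.
Negative (D, E): D1, E3, D11, D13, D14, D17 → −6.
The N-terminus (+1) and C-terminus (−1) cancel.
Net charge = (+0) + (−6) = −6.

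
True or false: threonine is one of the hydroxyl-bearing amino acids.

Serine (S), threonine (T), and tyrosine (Y) each carry a hydroxyl group on the side chain.
Threonine is in this group.

True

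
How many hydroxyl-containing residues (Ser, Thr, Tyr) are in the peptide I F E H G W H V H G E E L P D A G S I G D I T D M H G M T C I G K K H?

3

Matching residues: S18, T23, T29.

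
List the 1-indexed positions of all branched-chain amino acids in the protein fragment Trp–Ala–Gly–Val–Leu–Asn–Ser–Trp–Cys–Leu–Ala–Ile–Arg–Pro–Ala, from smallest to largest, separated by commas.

Valine (V), leucine (L), and isoleucine (I) are the branched-chain amino acids.
Matching residues: Val4, Leu5, Leu10, Ile12.

4, 5, 10, 12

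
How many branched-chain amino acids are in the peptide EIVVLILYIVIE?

The BCAAs are Val, Leu, and Ile — aliphatic side chains with a branch point.
Matching residues: I2, V3, V4, L5, I6, L7, I9, V10, I11.

9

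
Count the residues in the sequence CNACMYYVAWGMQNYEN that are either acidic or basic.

Acidic: D, E. Basic: H, K, R.
Acidic residues here: E16 (1).
Basic residues here: none (0).
The two groups share no amino acid, so total = 1 + 0 = 1.

1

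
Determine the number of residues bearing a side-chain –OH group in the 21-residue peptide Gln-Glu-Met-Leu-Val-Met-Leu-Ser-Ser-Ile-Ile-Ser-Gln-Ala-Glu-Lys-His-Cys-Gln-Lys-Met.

3

Serine (S), threonine (T), and tyrosine (Y) each carry a hydroxyl group on the side chain.
Matching residues: Ser8, Ser9, Ser12.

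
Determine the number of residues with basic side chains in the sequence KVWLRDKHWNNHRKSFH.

8

Lysine (K), arginine (R), and histidine (H) have basic, nitrogen-containing side chains.
Matching residues: K1, R5, K7, H8, H12, R13, K14, H17.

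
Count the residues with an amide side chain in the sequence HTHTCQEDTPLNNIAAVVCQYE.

Asparagine (N) and glutamine (Q) have uncharged amide side chains.
Matching residues: Q6, N12, N13, Q20.

4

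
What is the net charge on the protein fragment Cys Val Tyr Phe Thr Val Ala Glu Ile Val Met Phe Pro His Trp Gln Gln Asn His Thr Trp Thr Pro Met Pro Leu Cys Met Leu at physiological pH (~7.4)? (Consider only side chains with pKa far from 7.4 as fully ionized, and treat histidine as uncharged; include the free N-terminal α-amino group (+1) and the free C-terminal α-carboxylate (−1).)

The side chains ionized at physiological pH are Lys/Arg (+1) and Asp/Glu (−1); with His treated as neutral, nothing else contributes.
Positive (K, R): none → +0.
Negative (D, E): Glu8 → −1.
The N-terminus (+1) and C-terminus (−1) cancel.
Net charge = (+0) + (−1) = −1.

-1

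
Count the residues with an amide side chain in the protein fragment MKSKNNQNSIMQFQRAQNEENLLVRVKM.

The amide-side-chain residues are Asn (N) and Gln (Q).
Matching residues: N5, N6, Q7, N8, Q12, Q14, Q17, N18, N21.

9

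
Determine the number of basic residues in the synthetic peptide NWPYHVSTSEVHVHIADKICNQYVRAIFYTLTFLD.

5

K, R, and H are the three residues with basic side chains (ε-amine, guanidinium, and imidazole respectively).
Matching residues: H5, H12, H14, K18, R25.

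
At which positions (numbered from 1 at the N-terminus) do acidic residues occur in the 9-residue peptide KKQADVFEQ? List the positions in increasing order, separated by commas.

Aspartate (D) and glutamate (E) have carboxylic-acid side chains and are the acidic amino acids.
Matching residues: D5, E8.

5, 8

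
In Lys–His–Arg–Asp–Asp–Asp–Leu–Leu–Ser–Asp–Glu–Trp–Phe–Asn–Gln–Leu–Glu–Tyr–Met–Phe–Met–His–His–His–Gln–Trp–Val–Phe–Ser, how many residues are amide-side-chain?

Only N (asparagine) and Q (glutamine) carry a side-chain carboxamide.
Matching residues: Asn14, Gln15, Gln25.

3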